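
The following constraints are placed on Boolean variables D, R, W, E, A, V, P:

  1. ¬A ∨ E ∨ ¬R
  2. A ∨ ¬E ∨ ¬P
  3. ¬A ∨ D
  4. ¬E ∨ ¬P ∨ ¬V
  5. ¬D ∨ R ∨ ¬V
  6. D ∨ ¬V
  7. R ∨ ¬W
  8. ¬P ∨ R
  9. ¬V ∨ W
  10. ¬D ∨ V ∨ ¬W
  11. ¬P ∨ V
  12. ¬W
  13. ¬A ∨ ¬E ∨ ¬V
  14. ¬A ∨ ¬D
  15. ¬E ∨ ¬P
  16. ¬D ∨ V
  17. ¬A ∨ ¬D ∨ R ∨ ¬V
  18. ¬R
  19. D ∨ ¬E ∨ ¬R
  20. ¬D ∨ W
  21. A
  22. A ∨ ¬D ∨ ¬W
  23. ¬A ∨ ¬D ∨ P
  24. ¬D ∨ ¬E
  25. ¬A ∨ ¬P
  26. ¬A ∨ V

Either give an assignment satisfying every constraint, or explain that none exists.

Unsatisfiable — no assignment works.

Case A = True:
  (¬A ∨ D) forces D = True.
  Clause (¬A ∨ ¬D) is falsified — contradiction.
Case A = False:
  Clause (A) is falsified — contradiction.
Both cases fail, so the formula is unsatisfiable.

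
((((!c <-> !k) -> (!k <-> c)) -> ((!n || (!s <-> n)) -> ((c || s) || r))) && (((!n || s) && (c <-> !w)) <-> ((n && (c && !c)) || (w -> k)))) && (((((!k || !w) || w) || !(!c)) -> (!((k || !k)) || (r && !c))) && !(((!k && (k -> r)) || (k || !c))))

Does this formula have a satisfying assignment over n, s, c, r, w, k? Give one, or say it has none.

The conjunct !(((!k && (k -> r)) || (k || !c))) is unsatisfiable on its own:
  c=F, r=F, k=F: evaluates to False.
  c=F, r=F, k=T: evaluates to False.
  c=F, r=T, k=F: evaluates to False.
  c=F, r=T, k=T: evaluates to False.
  c=T, r=F, k=F: evaluates to False.
  c=T, r=F, k=T: evaluates to False.
  c=T, r=T, k=F: evaluates to False.
  c=T, r=T, k=T: evaluates to False.
So the whole conjunction is unsatisfiable.

UNSATISFIABLE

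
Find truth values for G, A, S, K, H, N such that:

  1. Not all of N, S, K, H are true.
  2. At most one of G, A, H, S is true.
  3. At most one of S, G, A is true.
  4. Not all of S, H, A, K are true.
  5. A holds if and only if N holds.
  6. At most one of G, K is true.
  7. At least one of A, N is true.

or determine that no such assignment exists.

G: False, A: True, S: False, K: True, H: False, N: True

  (1) {N, S, K, H}: 2/4 true — not all ✓
  (2) {G, A, H, S}: 1 true — at most one ✓
  (3) {S, G, A}: 1 true — at most one ✓
  (4) {S, H, A, K}: 2/4 true — not all ✓
  (5) A=T, N=T — same ✓
  (6) {G, K}: 1 true — at most one ✓
  (7) {A, N}: 2 true — at least one ✓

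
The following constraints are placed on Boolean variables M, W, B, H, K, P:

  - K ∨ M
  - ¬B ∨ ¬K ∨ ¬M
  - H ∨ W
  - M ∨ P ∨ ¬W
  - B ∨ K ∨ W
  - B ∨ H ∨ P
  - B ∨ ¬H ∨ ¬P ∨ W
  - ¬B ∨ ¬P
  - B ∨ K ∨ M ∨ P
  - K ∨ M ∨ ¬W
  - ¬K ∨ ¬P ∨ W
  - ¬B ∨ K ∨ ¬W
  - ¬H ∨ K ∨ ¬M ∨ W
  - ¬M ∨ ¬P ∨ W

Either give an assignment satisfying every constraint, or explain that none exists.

Set M = True.
Set W = True.
Try B = True:
  (¬B ∨ ¬K ∨ ¬M) forces K = False.
  clause (¬B ∨ K ∨ ¬W) is falsified — backtrack.
So B = False.
Set H = True.
Set K = False.
Set P = False.
All clauses satisfied.

M=T; W=T; B=F; H=T; K=F; P=F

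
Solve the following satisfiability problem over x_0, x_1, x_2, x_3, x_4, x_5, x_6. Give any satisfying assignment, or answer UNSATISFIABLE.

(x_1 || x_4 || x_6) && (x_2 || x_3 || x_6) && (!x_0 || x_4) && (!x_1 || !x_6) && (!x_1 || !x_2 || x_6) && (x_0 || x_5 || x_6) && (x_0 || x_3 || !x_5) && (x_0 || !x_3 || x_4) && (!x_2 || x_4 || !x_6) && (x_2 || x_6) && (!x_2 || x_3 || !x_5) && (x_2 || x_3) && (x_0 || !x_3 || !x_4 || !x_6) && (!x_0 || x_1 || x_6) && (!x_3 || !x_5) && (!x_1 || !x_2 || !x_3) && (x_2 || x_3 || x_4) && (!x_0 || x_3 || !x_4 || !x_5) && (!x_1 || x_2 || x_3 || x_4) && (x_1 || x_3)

x_0 = True, x_1 = False, x_2 = False, x_3 = True, x_4 = True, x_5 = False, x_6 = True

Set x_0 = True.
  then (!x_0 || x_4) forces x_4 = True.
Try x_1 = True:
  (!x_1 || !x_6) forces x_6 = False.
  (!x_1 || !x_2 || x_6) forces x_2 = False.
  clause (x_2 || x_6) is falsified — backtrack.
So x_1 = False.
  then (!x_0 || x_1 || x_6) forces x_6 = True.
  then (x_1 || x_3) forces x_3 = True.
  then (!x_3 || !x_5) forces x_5 = False.
Set x_2 = False.
All clauses satisfied.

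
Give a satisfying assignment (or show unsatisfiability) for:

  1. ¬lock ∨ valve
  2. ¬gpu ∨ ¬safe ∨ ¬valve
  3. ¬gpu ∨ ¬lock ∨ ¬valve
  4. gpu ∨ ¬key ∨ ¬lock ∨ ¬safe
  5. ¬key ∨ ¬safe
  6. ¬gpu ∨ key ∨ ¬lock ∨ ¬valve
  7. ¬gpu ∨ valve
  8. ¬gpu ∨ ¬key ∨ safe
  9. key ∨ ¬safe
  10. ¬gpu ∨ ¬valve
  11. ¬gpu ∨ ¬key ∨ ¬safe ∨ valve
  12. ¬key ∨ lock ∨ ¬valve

safe=F; gpu=F; lock=F; key=F; valve=T

Try safe = True:
  (¬key ∨ ¬safe) forces key = False.
  clause (key ∨ ¬safe) is falsified — backtrack.
So safe = False.
Set gpu = False.
Set lock = False.
Set key = False.
Set valve = True.
All clauses satisfied.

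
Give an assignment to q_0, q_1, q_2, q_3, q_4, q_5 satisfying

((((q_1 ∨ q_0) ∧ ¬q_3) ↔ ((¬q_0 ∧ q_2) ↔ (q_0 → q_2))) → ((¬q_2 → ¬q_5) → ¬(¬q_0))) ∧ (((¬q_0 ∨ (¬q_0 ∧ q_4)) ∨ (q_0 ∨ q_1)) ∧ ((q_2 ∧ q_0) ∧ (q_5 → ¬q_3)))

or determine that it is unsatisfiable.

q_0 = True, q_1 = True, q_2 = True, q_3 = True, q_4 = True, q_5 = False

  (((q_1 ∨ q_0) ∧ ¬q_3) ↔ ((¬q_0 ∧ q_2) ↔ (q_0 → q_2))) → ((¬q_2 → ¬q_5) → ¬(¬q_0)) = True
    ((q_1 ∨ q_0) ∧ ¬q_3) ↔ ((¬q_0 ∧ q_2) ↔ (q_0 → q_2)) = True
      (q_1 ∨ q_0) ∧ ¬q_3 = False
        q_1 ∨ q_0 = True
        ¬q_3 = False
      (¬q_0 ∧ q_2) ↔ (q_0 → q_2) = False
        ¬q_0 ∧ q_2 = False
          ¬q_0 = False
        q_0 → q_2 = True
    (¬q_2 → ¬q_5) → ¬(¬q_0) = True
      ¬q_2 → ¬q_5 = True
        ¬q_2 = False
        ¬q_5 = True
      ¬(¬q_0) = True
        ¬q_0 = False
  ((¬q_0 ∨ (¬q_0 ∧ q_4)) ∨ (q_0 ∨ q_1)) ∧ ((q_2 ∧ q_0) ∧ (q_5 → ¬q_3)) = True
    (¬q_0 ∨ (¬q_0 ∧ q_4)) ∨ (q_0 ∨ q_1) = True
      ¬q_0 ∨ (¬q_0 ∧ q_4) = False
        ¬q_0 = False
        ¬q_0 ∧ q_4 = False
          ¬q_0 = False
      q_0 ∨ q_1 = True
    (q_2 ∧ q_0) ∧ (q_5 → ¬q_3) = True
      q_2 ∧ q_0 = True
      q_5 → ¬q_3 = True
        ¬q_3 = False
Both conjuncts True, so the formula holds.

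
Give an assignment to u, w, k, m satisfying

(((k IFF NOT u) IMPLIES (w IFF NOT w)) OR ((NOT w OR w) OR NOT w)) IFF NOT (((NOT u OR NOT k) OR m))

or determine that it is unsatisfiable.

u = True, w = False, k = True, m = False

  (((k IFF NOT u) IMPLIES (w IFF NOT w)) OR ((NOT w OR w) OR NOT w)) IFF NOT (((NOT u OR NOT k) OR m)) = True
    ((k IFF NOT u) IMPLIES (w IFF NOT w)) OR ((NOT w OR w) OR NOT w) = True
      (k IFF NOT u) IMPLIES (w IFF NOT w) = True
        k IFF NOT u = False
          NOT u = False
        w IFF NOT w = False
          NOT w = True
      (NOT w OR w) OR NOT w = True
        NOT w OR w = True
          NOT w = True
        NOT w = True
    NOT (((NOT u OR NOT k) OR m)) = True
      (NOT u OR NOT k) OR m = False
        NOT u OR NOT k = False
          NOT u = False
          NOT k = False
The formula evaluates to True.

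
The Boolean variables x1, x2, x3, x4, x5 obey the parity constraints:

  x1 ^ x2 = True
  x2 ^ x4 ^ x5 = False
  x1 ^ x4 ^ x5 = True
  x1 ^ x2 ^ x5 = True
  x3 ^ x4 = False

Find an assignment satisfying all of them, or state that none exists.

x1 = False; x2 = True; x3 = True; x4 = True; x5 = False

x1 ^ x2 = F ^ T = True ✓
x2 ^ x4 ^ x5 = T ^ T ^ F = False ✓
x1 ^ x4 ^ x5 = F ^ T ^ F = True ✓
x1 ^ x2 ^ x5 = F ^ T ^ F = True ✓
x3 ^ x4 = T ^ T = False ✓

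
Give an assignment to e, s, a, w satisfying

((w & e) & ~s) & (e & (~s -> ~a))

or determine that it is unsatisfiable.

e=T, s=F, a=F, w=T

  (w & e) & ~s = True
    w & e = True
    ~s = True
  e & (~s -> ~a) = True
    ~s -> ~a = True
      ~s = True
      ~a = True
Both conjuncts True, so the formula holds.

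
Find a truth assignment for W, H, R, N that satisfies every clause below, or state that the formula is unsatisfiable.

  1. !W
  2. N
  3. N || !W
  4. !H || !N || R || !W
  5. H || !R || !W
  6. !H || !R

W: False; H: True; R: False; N: True

Unit clause (!W) forces W = False.
Unit clause (N) forces N = True.
Set H = True.
  then (!H || !R) forces R = False.
Check each clause:
  (!W): !W holds.
  (N): N holds.
  (N || !W): N holds.
  (!H || !N || R || !W): !W holds.
  (H || !R || !W): H holds.
  (!H || !R): !R holds.
All clauses satisfied.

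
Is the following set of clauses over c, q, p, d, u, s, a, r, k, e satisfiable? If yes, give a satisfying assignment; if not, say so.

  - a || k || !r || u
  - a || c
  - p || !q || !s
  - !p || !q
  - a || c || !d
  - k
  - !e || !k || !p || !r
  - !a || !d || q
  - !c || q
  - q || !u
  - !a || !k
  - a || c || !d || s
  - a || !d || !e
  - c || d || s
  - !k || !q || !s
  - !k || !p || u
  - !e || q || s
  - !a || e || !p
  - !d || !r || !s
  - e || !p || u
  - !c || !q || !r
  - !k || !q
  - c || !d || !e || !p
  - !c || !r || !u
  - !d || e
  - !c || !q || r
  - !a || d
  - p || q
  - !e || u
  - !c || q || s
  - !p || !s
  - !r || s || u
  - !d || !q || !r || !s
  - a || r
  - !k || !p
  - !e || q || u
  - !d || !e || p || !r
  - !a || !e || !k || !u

The formula is unsatisfiable.

Case k = True:
  (!a || !k) forces a = False.
  (a || c) forces c = True.
  (!c || q) forces q = True.
  Clause (!k || !q) is falsified — contradiction.
Case k = False:
  Clause (k) is falsified — contradiction.
Both cases fail, so the formula is unsatisfiable.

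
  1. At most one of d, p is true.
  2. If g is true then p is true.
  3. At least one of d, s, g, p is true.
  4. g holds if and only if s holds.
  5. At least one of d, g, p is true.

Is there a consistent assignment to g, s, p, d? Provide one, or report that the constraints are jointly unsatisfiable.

g = False, s = False, p = True, d = False

  (1) {d, p}: 1 true — at most one ✓
  (2) g=F ⇒ p: vacuous ✓
  (3) {d, s, g, p}: 1 true — at least one ✓
  (4) g=F, s=F — same ✓
  (5) {d, g, p}: 1 true — at least one ✓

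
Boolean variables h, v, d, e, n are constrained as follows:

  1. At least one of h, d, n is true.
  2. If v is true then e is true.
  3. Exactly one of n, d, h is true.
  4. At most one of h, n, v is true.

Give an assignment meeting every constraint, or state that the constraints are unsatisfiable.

h: False; v: True; d: True; e: True; n: False

  (1) {h, d, n}: 1 true — at least one ✓
  (2) v=T ⇒ e: T ✓
  (3) {n, d, h}: 1 true — exactly one ✓
  (4) {h, n, v}: 1 true — at most one ✓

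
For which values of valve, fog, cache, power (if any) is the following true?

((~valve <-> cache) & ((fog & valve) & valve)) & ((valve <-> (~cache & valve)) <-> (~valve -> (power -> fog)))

valve = True; fog = True; cache = False; power = True

  (~valve <-> cache) & ((fog & valve) & valve) = True
    ~valve <-> cache = True
      ~valve = False
    (fog & valve) & valve = True
      fog & valve = True
  (valve <-> (~cache & valve)) <-> (~valve -> (power -> fog)) = True
    valve <-> (~cache & valve) = True
      ~cache & valve = True
        ~cache = True
    ~valve -> (power -> fog) = True
      ~valve = False
      power -> fog = True
Both conjuncts True, so the formula holds.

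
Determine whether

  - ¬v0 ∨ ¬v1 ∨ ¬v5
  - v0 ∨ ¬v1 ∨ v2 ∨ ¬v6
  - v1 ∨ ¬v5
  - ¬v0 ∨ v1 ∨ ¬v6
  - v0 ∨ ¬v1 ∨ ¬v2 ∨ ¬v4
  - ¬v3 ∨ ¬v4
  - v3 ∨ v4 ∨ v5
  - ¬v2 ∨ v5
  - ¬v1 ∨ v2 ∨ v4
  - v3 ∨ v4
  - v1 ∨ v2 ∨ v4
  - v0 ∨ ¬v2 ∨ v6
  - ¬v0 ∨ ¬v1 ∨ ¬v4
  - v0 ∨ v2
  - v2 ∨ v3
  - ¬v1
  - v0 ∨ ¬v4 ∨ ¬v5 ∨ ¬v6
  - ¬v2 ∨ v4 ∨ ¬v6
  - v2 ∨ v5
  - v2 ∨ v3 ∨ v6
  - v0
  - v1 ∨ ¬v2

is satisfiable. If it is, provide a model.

Case v1 = True:
  Clause (¬v1) is falsified — contradiction.
Case v1 = False:
  (v1 ∨ ¬v5) forces v5 = False.
  (¬v2 ∨ v5) forces v2 = False.
  Clause (v2 ∨ v5) is falsified — contradiction.
Both cases fail, so the formula is unsatisfiable.

Unsatisfiable — no assignment works.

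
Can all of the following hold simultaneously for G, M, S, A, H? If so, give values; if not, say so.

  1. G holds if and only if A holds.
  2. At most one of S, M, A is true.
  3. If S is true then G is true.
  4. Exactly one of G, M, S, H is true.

G = False, M = False, S = False, A = False, H = True

  (1) G=F, A=F — same ✓
  (2) {S, M, A}: 0 true — at most one ✓
  (3) S=F ⇒ G: vacuous ✓
  (4) {G, M, S, H}: 1 true — exactly one ✓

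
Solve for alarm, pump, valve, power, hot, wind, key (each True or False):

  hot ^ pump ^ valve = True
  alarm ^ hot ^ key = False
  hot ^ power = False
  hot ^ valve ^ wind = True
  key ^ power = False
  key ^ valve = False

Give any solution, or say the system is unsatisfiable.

alarm = False, pump = True, valve = False, power = False, hot = False, wind = True, key = False

hot ^ pump ^ valve = F ^ T ^ F = True ✓
alarm ^ hot ^ key = F ^ F ^ F = False ✓
hot ^ power = F ^ F = False ✓
hot ^ valve ^ wind = F ^ F ^ T = True ✓
key ^ power = F ^ F = False ✓
key ^ valve = F ^ F = False ✓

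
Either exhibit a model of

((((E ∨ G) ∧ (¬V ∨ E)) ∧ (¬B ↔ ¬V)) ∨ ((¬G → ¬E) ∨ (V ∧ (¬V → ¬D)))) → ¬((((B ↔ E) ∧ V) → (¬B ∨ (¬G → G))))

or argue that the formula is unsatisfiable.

V = False; B = True; G = False; D = True; E = True

  ((((E ∨ G) ∧ (¬V ∨ E)) ∧ (¬B ↔ ¬V)) ∨ ((¬G → ¬E) ∨ (V ∧ (¬V → ¬D)))) → ¬((((B ↔ E) ∧ V) → (¬B ∨ (¬G → G)))) = True
    (((E ∨ G) ∧ (¬V ∨ E)) ∧ (¬B ↔ ¬V)) ∨ ((¬G → ¬E) ∨ (V ∧ (¬V → ¬D))) = False
      ((E ∨ G) ∧ (¬V ∨ E)) ∧ (¬B ↔ ¬V) = False
        (E ∨ G) ∧ (¬V ∨ E) = True
          E ∨ G = True
          ¬V ∨ E = True
            ¬V = True
        ¬B ↔ ¬V = False
          ¬B = False
          ¬V = True
      (¬G → ¬E) ∨ (V ∧ (¬V → ¬D)) = False
        ¬G → ¬E = False
          ¬G = True
          ¬E = False
        V ∧ (¬V → ¬D) = False
          ¬V → ¬D = False
            ¬V = True
            ¬D = False
    ¬((((B ↔ E) ∧ V) → (¬B ∨ (¬G → G)))) = False
      ((B ↔ E) ∧ V) → (¬B ∨ (¬G → G)) = True
        (B ↔ E) ∧ V = False
          B ↔ E = True
        ¬B ∨ (¬G → G) = False
          ¬B = False
          ¬G → G = False
            ¬G = True
The formula evaluates to True.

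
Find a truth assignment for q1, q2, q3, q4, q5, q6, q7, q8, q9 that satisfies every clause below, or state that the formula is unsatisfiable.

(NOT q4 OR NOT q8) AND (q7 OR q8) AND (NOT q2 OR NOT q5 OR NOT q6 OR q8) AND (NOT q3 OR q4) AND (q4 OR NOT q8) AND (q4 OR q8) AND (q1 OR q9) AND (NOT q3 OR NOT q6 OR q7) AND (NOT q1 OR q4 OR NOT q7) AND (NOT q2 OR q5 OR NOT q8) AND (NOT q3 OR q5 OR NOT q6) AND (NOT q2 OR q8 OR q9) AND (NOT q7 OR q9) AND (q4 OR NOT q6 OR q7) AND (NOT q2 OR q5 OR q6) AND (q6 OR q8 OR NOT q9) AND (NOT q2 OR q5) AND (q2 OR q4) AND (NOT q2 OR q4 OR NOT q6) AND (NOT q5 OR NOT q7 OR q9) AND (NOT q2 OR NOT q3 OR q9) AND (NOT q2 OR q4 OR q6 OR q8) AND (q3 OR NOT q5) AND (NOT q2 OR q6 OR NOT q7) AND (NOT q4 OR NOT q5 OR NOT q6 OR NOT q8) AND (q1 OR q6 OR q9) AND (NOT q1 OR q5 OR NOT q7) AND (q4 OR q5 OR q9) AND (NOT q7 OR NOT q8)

Set q1 = False.
  then (q1 OR q9) forces q9 = True.
Set q2 = False.
  then (q2 OR q4) forces q4 = True.
  then (NOT q4 OR NOT q8) forces q8 = False.
  then (q7 OR q8) forces q7 = True.
  then (q6 OR q8 OR NOT q9) forces q6 = True.
Set q3 = True.
  then (NOT q3 OR q5 OR NOT q6) forces q5 = True.
All clauses satisfied.

q1=F, q2=F, q3=T, q4=T, q5=T, q6=T, q7=T, q8=F, q9=T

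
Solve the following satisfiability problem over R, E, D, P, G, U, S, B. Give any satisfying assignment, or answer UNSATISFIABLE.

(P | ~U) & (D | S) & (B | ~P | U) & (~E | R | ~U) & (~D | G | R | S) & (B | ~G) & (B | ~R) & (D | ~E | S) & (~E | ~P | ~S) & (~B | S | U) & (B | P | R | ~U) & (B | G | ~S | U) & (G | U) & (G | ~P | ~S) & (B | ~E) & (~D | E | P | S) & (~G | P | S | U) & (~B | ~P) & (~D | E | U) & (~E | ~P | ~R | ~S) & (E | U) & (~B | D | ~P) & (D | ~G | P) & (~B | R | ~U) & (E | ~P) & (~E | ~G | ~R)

Set R = False.
Try E = False:
  (E | U) forces U = True.
  (P | ~U) forces P = True.
  clause (E | ~P) is falsified — backtrack.
So E = True.
  then (~E | R | ~U) forces U = False.
  then (G | U) forces G = True.
  then (B | ~E) forces B = True.
  then (~B | ~P) forces P = False.
  then (D | ~G | P) forces D = True.
  then (~B | S | U) forces S = True.
All clauses satisfied.

R = False, E = True, D = True, P = False, G = True, U = False, S = True, B = True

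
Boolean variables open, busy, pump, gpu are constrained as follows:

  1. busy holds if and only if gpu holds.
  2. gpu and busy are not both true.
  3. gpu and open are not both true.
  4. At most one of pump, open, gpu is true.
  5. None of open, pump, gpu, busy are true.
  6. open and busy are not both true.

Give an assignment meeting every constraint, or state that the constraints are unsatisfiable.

open = False; busy = False; pump = False; gpu = False

  (1) busy=F, gpu=F — same ✓
  (2) gpu=F, busy=F — not both ✓
  (3) gpu=F, open=F — not both ✓
  (4) {pump, open, gpu}: 0 true — at most one ✓
  (5) {open, pump, gpu, busy}: 0 true — none ✓
  (6) open=F, busy=F — not both ✓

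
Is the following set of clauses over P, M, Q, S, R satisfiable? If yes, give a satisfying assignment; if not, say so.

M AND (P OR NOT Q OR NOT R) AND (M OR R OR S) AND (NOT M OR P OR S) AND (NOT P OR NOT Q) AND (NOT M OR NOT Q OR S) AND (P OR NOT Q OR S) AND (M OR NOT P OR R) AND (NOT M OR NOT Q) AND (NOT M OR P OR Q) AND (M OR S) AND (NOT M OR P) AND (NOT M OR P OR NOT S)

P = True, M = True, Q = False, S = True, R = False

Unit clause (M) forces M = True.
In (NOT M OR NOT Q) only NOT Q is left, so Q = False.
In (NOT M OR P OR Q) only P is left, so P = True.
Set S = True.
Set R = False.
All clauses satisfied.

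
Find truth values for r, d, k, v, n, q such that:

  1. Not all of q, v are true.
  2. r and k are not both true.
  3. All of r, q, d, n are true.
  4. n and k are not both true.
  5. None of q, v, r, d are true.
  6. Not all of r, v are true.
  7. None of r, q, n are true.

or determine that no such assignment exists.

Case r = True:
  Constraint (5) is violated (r=T) — contradiction.
Case r = False:
  Constraint (3) is violated (r=F) — contradiction.
Both cases fail — unsatisfiable.

No satisfying assignment exists.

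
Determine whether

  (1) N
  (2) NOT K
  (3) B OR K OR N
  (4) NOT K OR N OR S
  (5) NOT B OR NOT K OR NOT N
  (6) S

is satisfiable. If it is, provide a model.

K = False, S = True, N = True, B = False

Unit clause (N) forces N = True.
Unit clause (NOT K) forces K = False.
Unit clause (S) forces S = True.
Set B = False.
Check each clause:
  (N): N holds.
  (NOT K): NOT K holds.
  (B OR K OR N): N holds.
  (NOT K OR N OR S): NOT K holds.
  (NOT B OR NOT K OR NOT N): NOT B holds.
  (S): S holds.
All clauses satisfied.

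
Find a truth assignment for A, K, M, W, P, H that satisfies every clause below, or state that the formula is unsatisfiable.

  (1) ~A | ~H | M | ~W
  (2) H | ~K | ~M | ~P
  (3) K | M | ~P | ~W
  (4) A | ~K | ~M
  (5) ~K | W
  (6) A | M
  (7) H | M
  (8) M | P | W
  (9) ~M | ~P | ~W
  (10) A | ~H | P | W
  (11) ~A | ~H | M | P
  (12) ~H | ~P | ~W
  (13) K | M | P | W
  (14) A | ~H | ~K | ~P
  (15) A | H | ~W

Set A = True.
Set K = True.
  then (~K | W) forces W = True.
Try M = False:
  (~A | ~H | M | ~W) forces H = False.
  clause (H | M) is falsified — backtrack.
So M = True.
  then (~M | ~P | ~W) forces P = False.
Set H = False.
All clauses satisfied.

A = True, K = True, M = True, W = True, P = False, H = False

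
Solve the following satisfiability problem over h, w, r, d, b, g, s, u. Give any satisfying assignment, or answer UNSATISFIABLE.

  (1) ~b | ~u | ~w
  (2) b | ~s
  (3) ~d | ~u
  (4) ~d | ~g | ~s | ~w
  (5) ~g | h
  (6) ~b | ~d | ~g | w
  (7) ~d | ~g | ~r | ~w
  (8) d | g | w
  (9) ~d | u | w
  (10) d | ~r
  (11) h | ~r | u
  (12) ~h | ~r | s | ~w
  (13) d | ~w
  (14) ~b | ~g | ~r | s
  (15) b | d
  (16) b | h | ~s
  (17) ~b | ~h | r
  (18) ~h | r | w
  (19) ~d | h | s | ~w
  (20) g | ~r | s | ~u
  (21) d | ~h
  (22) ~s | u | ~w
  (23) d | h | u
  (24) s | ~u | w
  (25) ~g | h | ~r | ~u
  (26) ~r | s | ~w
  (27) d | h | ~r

h = True, w = True, r = False, d = True, b = False, g = True, s = False, u = False

Set h = True.
  then (d | ~h) forces d = True.
  then (~d | ~u) forces u = False.
  then (~d | u | w) forces w = True.
  then (~s | u | ~w) forces s = False.
  then (~r | s | ~w) forces r = False.
  then (~b | ~h | r) forces b = False.
Set g = True.
All clauses satisfied.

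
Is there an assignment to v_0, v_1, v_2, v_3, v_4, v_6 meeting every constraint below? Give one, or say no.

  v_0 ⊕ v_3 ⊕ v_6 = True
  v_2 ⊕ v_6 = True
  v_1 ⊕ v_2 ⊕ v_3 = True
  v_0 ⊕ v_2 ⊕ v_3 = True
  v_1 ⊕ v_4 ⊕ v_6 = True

UNSATISFIABLE

Adding constraints 1, 2, 4 mod 2: every variable appears an even number of times on the left, so the left side is 0.
But the right sides sum to 1 (mod 2). 0 ≠ 1 — the system is inconsistent.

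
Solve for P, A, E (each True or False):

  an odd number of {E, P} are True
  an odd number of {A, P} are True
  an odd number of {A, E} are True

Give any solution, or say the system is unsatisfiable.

The formula is unsatisfiable.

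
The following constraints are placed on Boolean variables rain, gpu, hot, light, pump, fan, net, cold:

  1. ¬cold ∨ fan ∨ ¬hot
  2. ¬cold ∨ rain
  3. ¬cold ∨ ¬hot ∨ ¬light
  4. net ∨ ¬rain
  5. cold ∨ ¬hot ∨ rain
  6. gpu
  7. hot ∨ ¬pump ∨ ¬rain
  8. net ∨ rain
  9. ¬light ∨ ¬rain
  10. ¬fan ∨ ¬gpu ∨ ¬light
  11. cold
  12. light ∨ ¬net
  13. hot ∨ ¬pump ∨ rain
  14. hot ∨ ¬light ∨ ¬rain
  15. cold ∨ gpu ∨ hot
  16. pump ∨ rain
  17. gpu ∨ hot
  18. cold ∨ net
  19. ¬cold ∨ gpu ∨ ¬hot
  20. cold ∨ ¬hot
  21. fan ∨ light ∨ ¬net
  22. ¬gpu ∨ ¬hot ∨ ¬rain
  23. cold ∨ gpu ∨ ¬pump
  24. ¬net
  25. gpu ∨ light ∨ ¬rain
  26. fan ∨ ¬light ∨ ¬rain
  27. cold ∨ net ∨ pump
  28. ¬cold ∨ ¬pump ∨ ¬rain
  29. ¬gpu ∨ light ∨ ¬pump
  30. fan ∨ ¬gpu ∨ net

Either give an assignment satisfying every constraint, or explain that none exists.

No satisfying assignment exists.

Case net = True:
  Clause (¬net) is falsified — contradiction.
Case net = False:
  (net ∨ ¬rain) forces rain = False.
  Clause (net ∨ rain) is falsified — contradiction.
Both cases fail, so the formula is unsatisfiable.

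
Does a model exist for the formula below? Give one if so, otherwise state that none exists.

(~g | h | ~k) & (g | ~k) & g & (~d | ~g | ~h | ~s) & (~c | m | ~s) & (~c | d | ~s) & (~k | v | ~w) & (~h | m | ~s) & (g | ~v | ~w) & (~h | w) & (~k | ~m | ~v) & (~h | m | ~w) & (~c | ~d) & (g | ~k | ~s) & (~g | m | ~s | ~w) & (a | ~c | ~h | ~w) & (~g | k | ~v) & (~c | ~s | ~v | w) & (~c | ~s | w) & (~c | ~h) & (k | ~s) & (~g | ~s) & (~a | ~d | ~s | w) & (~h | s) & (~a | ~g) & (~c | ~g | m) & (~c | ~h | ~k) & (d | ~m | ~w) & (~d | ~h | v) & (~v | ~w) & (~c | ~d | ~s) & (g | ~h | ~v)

h = False, m = False, g = True, d = True, v = False, s = False, c = False, w = True, k = False, a = False

Unit clause (g) forces g = True.
In (~g | ~s) only ~s is left, so s = False.
In (~h | s) only ~h is left, so h = False.
In (~a | ~g) only ~a is left, so a = False.
In (~g | h | ~k) only ~k is left, so k = False.
In (~g | k | ~v) only ~v is left, so v = False.
Set m = False.
  then (~c | ~g | m) forces c = False.
Set d = True.
Set w = True.
All clauses satisfied.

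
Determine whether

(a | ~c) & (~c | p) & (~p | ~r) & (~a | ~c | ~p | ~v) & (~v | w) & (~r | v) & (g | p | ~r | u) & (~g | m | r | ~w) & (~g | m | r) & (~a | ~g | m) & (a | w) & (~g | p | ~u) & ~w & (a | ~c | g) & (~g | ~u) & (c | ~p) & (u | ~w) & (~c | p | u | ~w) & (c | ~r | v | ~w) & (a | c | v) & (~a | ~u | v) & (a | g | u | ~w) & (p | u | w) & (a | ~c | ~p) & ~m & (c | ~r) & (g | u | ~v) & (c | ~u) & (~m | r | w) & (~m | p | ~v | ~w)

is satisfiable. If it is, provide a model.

m = False, c = True, u = False, r = False, w = False, v = False, a = True, g = False, p = True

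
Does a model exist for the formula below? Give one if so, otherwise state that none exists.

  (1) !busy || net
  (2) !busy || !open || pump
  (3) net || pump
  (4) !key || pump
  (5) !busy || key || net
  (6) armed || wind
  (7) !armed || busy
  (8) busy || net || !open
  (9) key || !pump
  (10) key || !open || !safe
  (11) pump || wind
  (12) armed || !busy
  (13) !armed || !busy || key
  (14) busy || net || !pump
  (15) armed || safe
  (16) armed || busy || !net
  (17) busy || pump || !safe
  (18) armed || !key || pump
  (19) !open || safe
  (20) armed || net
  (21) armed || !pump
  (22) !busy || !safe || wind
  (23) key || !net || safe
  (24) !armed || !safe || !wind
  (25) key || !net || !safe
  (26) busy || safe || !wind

Set key = True.
  then (!key || pump) forces pump = True.
  then (armed || !pump) forces armed = True.
  then (!armed || busy) forces busy = True.
  then (!busy || net) forces net = True.
Set wind = False.
  then (!busy || !safe || wind) forces safe = False.
  then (!open || safe) forces open = False.
All clauses satisfied.

key=T, pump=T, armed=T, wind=F, safe=F, open=F, busy=T, net=T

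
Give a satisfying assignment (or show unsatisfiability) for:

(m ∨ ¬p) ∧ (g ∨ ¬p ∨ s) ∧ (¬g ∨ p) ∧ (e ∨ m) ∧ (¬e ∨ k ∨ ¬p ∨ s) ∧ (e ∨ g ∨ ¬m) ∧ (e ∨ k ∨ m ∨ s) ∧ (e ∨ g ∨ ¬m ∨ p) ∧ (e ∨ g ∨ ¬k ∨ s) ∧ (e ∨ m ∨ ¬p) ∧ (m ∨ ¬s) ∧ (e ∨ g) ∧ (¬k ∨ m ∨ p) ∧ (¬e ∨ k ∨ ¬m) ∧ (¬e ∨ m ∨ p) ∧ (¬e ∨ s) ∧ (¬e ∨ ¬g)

Set e = True.
  then (¬e ∨ s) forces s = True.
  then (¬e ∨ ¬g) forces g = False.
  then (m ∨ ¬s) forces m = True.
  then (¬e ∨ k ∨ ¬m) forces k = True.
Set p = False.
All clauses satisfied.

e = True, p = False, g = False, k = True, s = True, m = True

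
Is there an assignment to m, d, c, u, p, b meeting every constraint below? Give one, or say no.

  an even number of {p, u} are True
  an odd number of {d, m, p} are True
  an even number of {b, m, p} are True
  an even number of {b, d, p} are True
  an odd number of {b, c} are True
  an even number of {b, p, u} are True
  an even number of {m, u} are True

m = True, d = True, c = True, u = True, p = True, b = False

{p, u}: 2 true → even ✓
{d, m, p}: 3 true → odd ✓
{b, m, p}: 2 true → even ✓
{b, d, p}: 2 true → even ✓
{b, c}: 1 true → odd ✓
{b, p, u}: 2 true → even ✓
{m, u}: 2 true → even ✓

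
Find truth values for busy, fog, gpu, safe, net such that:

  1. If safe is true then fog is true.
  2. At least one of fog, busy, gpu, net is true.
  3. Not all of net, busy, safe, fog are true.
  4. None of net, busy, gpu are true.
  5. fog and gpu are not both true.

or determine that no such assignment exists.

busy: False, fog: True, gpu: False, safe: False, net: False

  (1) safe=F ⇒ fog: vacuous ✓
  (2) {fog, busy, gpu, net}: 1 true — at least one ✓
  (3) {net, busy, safe, fog}: 1/4 true — not all ✓
  (4) {net, busy, gpu}: 0 true — none ✓
  (5) fog=T, gpu=F — not both ✓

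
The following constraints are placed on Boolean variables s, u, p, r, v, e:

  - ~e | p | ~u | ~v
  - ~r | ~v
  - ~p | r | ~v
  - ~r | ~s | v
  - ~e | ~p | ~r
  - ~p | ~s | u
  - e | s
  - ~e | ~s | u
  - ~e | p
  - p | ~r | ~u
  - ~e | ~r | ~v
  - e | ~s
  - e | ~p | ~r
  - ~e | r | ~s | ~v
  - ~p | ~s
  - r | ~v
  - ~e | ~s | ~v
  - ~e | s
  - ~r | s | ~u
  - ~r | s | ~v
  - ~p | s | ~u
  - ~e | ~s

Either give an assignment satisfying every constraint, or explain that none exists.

Unsatisfiable — no assignment works.

Case s = True:
  (e | ~s) forces e = True.
  Clause (~e | ~s) is falsified — contradiction.
Case s = False:
  (e | s) forces e = True.
  Clause (~e | s) is falsified — contradiction.
Both cases fail, so the formula is unsatisfiable.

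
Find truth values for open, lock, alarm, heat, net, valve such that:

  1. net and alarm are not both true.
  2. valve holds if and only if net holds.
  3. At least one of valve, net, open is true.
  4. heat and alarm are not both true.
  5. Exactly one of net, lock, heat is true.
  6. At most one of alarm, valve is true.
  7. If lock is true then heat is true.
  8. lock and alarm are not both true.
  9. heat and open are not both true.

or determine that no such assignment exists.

open=F, lock=F, alarm=F, heat=F, net=T, valve=T

  (1) net=T, alarm=F — not both ✓
  (2) valve=T, net=T — same ✓
  (3) {valve, net, open}: 2 true — at least one ✓
  (4) heat=F, alarm=F — not both ✓
  (5) {net, lock, heat}: 1 true — exactly one ✓
  (6) {alarm, valve}: 1 true — at most one ✓
  (7) lock=F ⇒ heat: vacuous ✓
  (8) lock=F, alarm=F — not both ✓
  (9) heat=F, open=F — not both ✓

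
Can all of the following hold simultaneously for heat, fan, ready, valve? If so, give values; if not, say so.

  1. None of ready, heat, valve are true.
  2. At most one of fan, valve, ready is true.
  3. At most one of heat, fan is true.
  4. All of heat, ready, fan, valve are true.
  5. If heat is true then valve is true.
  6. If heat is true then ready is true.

Case heat = True:
  Constraint (1) is violated (heat=T) — contradiction.
Case heat = False:
  Constraint (4) is violated (heat=F) — contradiction.
Both cases fail — unsatisfiable.

UNSATISFIABLE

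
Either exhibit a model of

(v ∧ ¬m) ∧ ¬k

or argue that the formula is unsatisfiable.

v = True, k = False, m = False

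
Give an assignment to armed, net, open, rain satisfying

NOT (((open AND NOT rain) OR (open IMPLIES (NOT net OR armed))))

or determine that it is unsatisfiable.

armed: False; net: True; open: True; rain: True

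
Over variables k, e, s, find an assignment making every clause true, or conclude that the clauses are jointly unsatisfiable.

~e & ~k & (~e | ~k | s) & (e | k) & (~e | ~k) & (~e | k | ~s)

No satisfying assignment exists.

Case k = True:
  Clause (~k) is falsified — contradiction.
Case k = False:
  (~e) forces e = False.
  Clause (e | k) is falsified — contradiction.
Both cases fail, so the formula is unsatisfiable.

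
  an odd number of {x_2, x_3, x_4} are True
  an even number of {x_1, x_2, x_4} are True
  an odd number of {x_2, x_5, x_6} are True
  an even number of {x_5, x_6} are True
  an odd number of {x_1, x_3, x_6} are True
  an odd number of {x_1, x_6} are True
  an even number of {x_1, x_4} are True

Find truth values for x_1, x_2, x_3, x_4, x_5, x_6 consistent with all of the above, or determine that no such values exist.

Unsatisfiable — no assignment works.

Adding constraints 2, 3, 4, 7 mod 2: every variable appears an even number of times on the left, so the left side is 0.
But the right sides sum to 1 (mod 2). 0 ≠ 1 — the system is inconsistent.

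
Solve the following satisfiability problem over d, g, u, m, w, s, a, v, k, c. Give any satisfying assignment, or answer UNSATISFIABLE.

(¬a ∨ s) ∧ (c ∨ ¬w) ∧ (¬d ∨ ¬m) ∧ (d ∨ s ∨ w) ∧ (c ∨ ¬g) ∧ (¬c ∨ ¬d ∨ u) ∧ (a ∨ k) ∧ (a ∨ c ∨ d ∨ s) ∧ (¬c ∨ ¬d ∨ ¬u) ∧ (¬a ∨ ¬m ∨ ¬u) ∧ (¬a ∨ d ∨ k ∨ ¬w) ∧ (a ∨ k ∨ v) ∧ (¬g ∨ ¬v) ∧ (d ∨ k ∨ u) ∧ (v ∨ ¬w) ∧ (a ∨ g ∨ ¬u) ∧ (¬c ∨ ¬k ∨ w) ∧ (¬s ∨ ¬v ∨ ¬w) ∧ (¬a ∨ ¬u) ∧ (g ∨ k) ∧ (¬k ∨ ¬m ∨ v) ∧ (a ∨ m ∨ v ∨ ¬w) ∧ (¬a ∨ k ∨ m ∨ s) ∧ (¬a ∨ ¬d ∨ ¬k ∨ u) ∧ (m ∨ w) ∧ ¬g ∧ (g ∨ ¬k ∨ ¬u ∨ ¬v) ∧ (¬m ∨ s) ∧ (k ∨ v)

Unit clause (¬g) forces g = False.
In (g ∨ k) only k is left, so k = True.
Try d = True:
  (¬d ∨ ¬m) forces m = False.
  (m ∨ w) forces w = True.
  (c ∨ ¬w) forces c = True.
  (¬c ∨ ¬d ∨ u) forces u = True.
  clause (¬c ∨ ¬d ∨ ¬u) is falsified — backtrack.
So d = False.
Set u = False.
Set m = True.
  then (¬k ∨ ¬m ∨ v) forces v = True.
  then (¬m ∨ s) forces s = True.
  then (¬s ∨ ¬v ∨ ¬w) forces w = False.
  then (¬c ∨ ¬k ∨ w) forces c = False.
Set a = False.
All clauses satisfied.

d = False, g = False, u = False, m = True, w = False, s = True, a = False, v = True, k = True, c = False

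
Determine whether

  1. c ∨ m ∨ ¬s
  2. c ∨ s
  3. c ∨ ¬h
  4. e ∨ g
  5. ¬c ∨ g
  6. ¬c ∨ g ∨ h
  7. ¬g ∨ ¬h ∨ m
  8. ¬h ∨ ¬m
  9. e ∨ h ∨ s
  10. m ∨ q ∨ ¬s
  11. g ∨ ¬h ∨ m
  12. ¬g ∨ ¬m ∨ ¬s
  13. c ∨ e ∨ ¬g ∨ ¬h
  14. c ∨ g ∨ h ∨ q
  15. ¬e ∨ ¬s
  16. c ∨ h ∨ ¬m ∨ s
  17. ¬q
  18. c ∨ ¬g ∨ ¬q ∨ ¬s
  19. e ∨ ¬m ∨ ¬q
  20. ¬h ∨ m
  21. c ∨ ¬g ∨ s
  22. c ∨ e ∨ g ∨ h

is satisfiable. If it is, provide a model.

Unit clause (¬q) forces q = False.
Set s = False.
  then (c ∨ s) forces c = True.
  then (¬c ∨ g) forces g = True.
Try e = False:
  (e ∨ h ∨ s) forces h = True.
  (¬g ∨ ¬h ∨ m) forces m = True.
  clause (¬h ∨ ¬m) is falsified — backtrack.
So e = True.
Set m = True.
  then (¬h ∨ ¬m) forces h = False.
All clauses satisfied.

s: False, e: True, q: False, m: True, c: True, g: True, h: False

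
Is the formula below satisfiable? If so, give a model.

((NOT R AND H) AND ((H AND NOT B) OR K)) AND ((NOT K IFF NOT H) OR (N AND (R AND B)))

N = False, B = True, H = True, K = True, R = False

  (NOT R AND H) AND ((H AND NOT B) OR K) = True
    NOT R AND H = True
      NOT R = True
    (H AND NOT B) OR K = True
      H AND NOT B = False
        NOT B = False
  (NOT K IFF NOT H) OR (N AND (R AND B)) = True
    NOT K IFF NOT H = True
      NOT K = False
      NOT H = False
    N AND (R AND B) = False
      R AND B = False
Both conjuncts True, so the formula holds.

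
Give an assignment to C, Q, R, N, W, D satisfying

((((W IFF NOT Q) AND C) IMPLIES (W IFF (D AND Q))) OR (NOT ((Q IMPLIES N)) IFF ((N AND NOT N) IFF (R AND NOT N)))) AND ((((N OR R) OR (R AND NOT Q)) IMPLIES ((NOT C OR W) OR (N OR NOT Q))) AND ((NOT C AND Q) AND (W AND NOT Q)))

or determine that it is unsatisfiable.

No satisfying assignment exists.

Case Q = True: the conjunct NOT Q is False.
Case Q = False: the conjunct Q is False.
Both cases fail — unsatisfiable.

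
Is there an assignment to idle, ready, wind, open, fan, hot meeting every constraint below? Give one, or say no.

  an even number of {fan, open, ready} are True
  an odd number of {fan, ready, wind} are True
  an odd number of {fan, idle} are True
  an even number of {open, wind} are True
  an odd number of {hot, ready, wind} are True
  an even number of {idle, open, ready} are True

UNSATISFIABLE

Adding constraints 1, 2, 4 mod 2: every variable appears an even number of times on the left, so the left side is 0.
But the right sides sum to 1 (mod 2). 0 ≠ 1 — the system is inconsistent.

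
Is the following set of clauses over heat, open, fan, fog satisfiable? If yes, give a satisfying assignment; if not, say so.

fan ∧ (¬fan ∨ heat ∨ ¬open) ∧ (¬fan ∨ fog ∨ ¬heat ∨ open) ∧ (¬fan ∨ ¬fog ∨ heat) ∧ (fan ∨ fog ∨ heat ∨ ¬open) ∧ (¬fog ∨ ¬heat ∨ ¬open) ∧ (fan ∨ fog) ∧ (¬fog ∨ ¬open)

Unit clause (fan) forces fan = True.
Set heat = False.
  then (¬fan ∨ heat ∨ ¬open) forces open = False.
  then (¬fan ∨ ¬fog ∨ heat) forces fog = False.
Check each clause:
  (fan): fan holds.
  (¬fan ∨ heat ∨ ¬open): ¬open holds.
  (¬fan ∨ fog ∨ ¬heat ∨ open): ¬heat holds.
  (¬fan ∨ ¬fog ∨ heat): ¬fog holds.
  (fan ∨ fog ∨ heat ∨ ¬open): fan holds.
  (¬fog ∨ ¬heat ∨ ¬open): ¬fog holds.
  (fan ∨ fog): fan holds.
  (¬fog ∨ ¬open): ¬fog holds.
All clauses satisfied.

heat = False, open = False, fan = True, fog = False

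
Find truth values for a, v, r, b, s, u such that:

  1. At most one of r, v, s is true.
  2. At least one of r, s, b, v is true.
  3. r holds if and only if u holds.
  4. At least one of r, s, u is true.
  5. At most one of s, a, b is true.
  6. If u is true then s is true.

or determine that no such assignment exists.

a=F; v=F; r=F; b=F; s=T; u=F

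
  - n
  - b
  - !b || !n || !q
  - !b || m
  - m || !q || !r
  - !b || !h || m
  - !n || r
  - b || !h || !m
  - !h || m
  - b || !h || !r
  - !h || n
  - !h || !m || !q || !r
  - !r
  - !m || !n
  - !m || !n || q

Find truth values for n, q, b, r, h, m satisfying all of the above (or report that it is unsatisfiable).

Unsatisfiable — no assignment works.

Case r = True:
  Clause (!r) is falsified — contradiction.
Case r = False:
  (n) forces n = True.
  Clause (!n || r) is falsified — contradiction.
Both cases fail, so the formula is unsatisfiable.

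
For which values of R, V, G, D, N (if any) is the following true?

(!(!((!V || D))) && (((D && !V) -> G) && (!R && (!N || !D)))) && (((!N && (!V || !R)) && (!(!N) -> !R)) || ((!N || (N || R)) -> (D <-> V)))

R = False, V = False, G = True, D = False, N = False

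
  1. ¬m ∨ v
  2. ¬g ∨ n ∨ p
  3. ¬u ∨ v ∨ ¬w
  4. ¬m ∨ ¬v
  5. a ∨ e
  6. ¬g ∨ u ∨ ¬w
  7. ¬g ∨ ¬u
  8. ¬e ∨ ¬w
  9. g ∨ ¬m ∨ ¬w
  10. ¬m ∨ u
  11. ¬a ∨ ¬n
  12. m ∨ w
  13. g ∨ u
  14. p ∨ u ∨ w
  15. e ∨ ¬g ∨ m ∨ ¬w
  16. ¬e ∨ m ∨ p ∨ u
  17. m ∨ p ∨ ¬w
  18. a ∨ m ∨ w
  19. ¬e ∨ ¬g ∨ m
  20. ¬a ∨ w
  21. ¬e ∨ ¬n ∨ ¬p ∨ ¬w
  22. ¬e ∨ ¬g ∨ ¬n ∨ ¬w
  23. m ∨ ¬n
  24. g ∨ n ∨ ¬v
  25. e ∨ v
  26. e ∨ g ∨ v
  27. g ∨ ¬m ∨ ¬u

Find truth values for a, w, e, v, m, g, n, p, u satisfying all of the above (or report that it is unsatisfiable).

Case w = True:
  (¬e ∨ ¬w) forces e = False.
  (a ∨ e) forces a = True.
  (¬a ∨ ¬n) forces n = False.
  (e ∨ v) forces v = True.
  (¬m ∨ ¬v) forces m = False.
  (e ∨ ¬g ∨ m ∨ ¬w) forces g = False.
  Clause (g ∨ n ∨ ¬v) is falsified — contradiction.
Case w = False:
  (m ∨ w) forces m = True.
  (¬m ∨ v) forces v = True.
  Clause (¬m ∨ ¬v) is falsified — contradiction.
Both cases fail, so the formula is unsatisfiable.

No satisfying assignment exists.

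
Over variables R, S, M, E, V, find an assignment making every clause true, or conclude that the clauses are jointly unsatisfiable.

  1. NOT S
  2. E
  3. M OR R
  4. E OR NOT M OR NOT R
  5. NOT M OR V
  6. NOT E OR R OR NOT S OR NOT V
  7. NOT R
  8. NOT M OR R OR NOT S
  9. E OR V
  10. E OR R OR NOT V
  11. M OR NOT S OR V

Unit clause (NOT S) forces S = False.
Unit clause (E) forces E = True.
Unit clause (NOT R) forces R = False.
In (M OR R) only M is left, so M = True.
In (NOT M OR V) only V is left, so V = True.
All clauses satisfied.

R=F; S=F; M=T; E=T; V=T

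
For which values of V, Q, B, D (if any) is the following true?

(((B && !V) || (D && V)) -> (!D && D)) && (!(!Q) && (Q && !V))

V = False; Q = True; B = False; D = False

  ((B && !V) || (D && V)) -> (!D && D) = True
    (B && !V) || (D && V) = False
      B && !V = False
        !V = True
      D && V = False
    !D && D = False
      !D = True
  !(!Q) && (Q && !V) = True
    !(!Q) = True
      !Q = False
    Q && !V = True
      !V = True
Both conjuncts True, so the formula holds.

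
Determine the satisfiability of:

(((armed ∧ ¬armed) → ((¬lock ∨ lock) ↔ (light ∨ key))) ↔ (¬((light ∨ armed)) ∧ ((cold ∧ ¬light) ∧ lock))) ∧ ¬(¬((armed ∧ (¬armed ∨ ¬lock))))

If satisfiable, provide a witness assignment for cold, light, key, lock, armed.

The formula is unsatisfiable.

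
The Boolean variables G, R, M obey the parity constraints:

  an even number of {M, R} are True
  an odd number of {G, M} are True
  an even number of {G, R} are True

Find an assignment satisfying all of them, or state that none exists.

UNSATISFIABLE

Adding constraints 1, 2, 3 mod 2: every variable appears an even number of times on the left, so the left side is 0.
But the right sides sum to 1 (mod 2). 0 ≠ 1 — the system is inconsistent.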